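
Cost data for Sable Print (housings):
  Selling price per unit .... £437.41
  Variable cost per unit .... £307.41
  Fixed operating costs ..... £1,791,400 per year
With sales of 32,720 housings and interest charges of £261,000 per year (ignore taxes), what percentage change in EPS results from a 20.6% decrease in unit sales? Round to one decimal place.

At 32,720 units, contribution = 32,720 × £130.00 = £4,253,600.00.
Subtracting fixed costs: EBIT = £4,253,600.00 − £1,791,400 = £2,462,200.00.
After interest of £261,000.00, pre-tax earnings = £2,201,200.00.
DCL = total CM / (EBIT − I) = £4,253,600.00 / £2,201,200.00 = 1.9324.
%ΔEPS = DCL × %ΔSales = 1.9324 × -20.6% = -39.8%.

-39.8%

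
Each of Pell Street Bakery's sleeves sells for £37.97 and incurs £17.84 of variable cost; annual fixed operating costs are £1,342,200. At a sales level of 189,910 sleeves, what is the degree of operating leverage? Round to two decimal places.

1.54

Total contribution margin = 189,910 × £20.13 = £3,822,888.30.
Subtracting fixed costs: EBIT = £3,822,888.30 − £1,342,200 = £2,480,688.30.
Degree of operating leverage = £3,822,888.30 / £2,480,688.30 = 1.5411.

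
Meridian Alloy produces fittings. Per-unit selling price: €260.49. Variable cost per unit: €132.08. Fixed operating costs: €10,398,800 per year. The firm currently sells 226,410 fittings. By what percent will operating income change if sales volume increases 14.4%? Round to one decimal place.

+22.4%

Total contribution margin = 226,410 × €128.41 = €29,073,308.10.
EBIT = €29,073,308.10 − €10,398,800 = €18,674,508.10.
So DOL = total CM / EBIT = €29,073,308.10 / €18,674,508.10 = 1.5568.
%ΔEBIT = DOL × %ΔSales = 1.5568 × +14.4% = +22.4%.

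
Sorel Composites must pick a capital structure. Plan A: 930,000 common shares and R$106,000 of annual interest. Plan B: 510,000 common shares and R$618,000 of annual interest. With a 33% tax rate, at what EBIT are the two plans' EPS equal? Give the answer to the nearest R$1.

R$1,239,714

Set EPS_A = EPS_B: (EBIT − R$106,000)(1 − 0.33) ÷ 930,000 = (EBIT − R$618,000)(1 − 0.33) ÷ 510,000.
Cancelling (1 − t) and cross-multiplying: 510,000·(EBIT − 106,000) = 930,000·(EBIT − 618,000).
Solving, EBIT = (618,000·930,000 − 106,000·510,000) / (930,000 − 510,000) = 520,680,000,000 / 420,000 = 1,239,714.29.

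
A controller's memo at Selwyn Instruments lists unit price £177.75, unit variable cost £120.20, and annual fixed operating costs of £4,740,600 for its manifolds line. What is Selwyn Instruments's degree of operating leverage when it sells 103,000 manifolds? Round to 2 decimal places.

At 103,000 units, contribution = 103,000 × £57.55 = £5,927,650.00.
Operating income = contribution − fixed costs = £5,927,650.00 − £4,740,600 = £1,187,050.00.
Degree of operating leverage = £5,927,650.00 / £1,187,050.00 = 4.9936.

4.99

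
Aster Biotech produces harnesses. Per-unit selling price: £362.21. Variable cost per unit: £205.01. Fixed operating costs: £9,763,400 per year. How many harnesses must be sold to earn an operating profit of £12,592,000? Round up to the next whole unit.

142,210 harnesses

Contribution margin per unit = £362.21 − £205.01 = £157.20.
Required volume = (fixed costs + target profit) ÷ CM = (£9,763,400 + £12,592,000) ÷ £157.20 = 142,209.92, so 142,210 harnesses.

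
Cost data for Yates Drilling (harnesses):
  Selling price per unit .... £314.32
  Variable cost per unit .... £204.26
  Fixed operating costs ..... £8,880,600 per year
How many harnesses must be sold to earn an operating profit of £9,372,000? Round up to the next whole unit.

Unit CM = price − variable cost = £314.32 − £204.26 = £110.06.
Required volume = (fixed costs + target profit) ÷ CM = (£8,880,600 + £9,372,000) ÷ £110.06 = 165,842.27, so 165,843 harnesses.

165,843 harnesses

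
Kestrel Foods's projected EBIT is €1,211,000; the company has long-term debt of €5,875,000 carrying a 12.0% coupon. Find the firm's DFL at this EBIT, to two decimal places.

2.39

Interest = €705,000.00.
DFL = EBIT ÷ (EBIT − I) = €1,211,000 ÷ (€1,211,000 − €705,000.00) = €1,211,000 ÷ €506,000.00 = 2.3933.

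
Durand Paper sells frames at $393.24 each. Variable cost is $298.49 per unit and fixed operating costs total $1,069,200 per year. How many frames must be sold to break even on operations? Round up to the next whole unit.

11,285 frames

Contribution margin per unit = $393.24 − $298.49 = $94.75.
Break-even Q = $1,069,200 / $94.75 = 11,284.43 → 11,285 frames.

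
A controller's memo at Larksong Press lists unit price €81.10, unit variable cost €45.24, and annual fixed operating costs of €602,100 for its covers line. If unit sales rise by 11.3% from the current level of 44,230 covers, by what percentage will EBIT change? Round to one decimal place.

+18.2%

At 44,230 units, contribution = 44,230 × €35.86 = €1,586,087.80.
Subtracting fixed costs: EBIT = €1,586,087.80 − €602,100 = €983,987.80.
So DOL = total CM / EBIT = €1,586,087.80 / €983,987.80 = 1.6119.
%ΔEBIT = DOL × %ΔSales = 1.6119 × +11.3% = +18.2%.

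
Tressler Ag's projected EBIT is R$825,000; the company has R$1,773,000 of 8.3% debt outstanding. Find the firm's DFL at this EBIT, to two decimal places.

1.22

Annual interest charges come to R$147,159.00.
Degree of financial leverage = EBIT / (EBIT − interest) = R$825,000 / R$677,841.00 = 1.2171.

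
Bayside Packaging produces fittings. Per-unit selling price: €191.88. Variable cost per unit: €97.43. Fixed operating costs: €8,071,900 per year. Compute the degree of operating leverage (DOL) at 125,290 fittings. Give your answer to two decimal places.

3.15

Contribution at this volume is 125,290 × €94.45 = €11,833,640.50.
Subtracting fixed costs: EBIT = €11,833,640.50 − €8,071,900 = €3,761,740.50.
So DOL = total CM / EBIT = €11,833,640.50 / €3,761,740.50 = 3.1458.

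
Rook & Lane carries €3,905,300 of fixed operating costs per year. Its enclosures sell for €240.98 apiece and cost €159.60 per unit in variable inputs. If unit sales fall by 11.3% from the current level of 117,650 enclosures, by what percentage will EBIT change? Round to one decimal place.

Contribution at this volume is 117,650 × €81.38 = €9,574,357.00.
Subtracting fixed costs: EBIT = €9,574,357.00 − €3,905,300 = €5,669,057.00.
So DOL = total CM / EBIT = €9,574,357.00 / €5,669,057.00 = 1.6889.
So EBIT moves 1.6889 × (-11.3%) = -19.1%.

-19.1%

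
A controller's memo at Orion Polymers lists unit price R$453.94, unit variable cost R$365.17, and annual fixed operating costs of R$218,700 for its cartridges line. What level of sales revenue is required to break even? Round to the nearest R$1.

Contribution margin per unit = R$453.94 − R$365.17 = R$88.77, a CM ratio of R$88.77 ÷ R$453.94 = 0.1956.
Break-even revenue = fixed costs × price ÷ CM = R$218,700 × R$453.94 ÷ R$88.77 = R$1,118,358.

R$1,118,358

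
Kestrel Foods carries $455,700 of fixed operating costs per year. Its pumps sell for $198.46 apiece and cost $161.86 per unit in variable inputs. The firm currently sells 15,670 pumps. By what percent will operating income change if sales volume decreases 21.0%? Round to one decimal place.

-102.2%

Contribution at this volume is 15,670 × $36.60 = $573,522.00.
Subtracting fixed costs: EBIT = $573,522.00 − $455,700 = $117,822.00.
So DOL = total CM / EBIT = $573,522.00 / $117,822.00 = 4.8677.
%ΔEBIT = DOL × %ΔSales = 4.8677 × -21.0% = -102.2%.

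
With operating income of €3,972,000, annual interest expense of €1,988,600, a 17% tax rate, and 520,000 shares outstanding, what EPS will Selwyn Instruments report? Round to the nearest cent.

€3.17

Interest = €1,988,600.00, so EBT = €3,972,000 − €1,988,600.00 = €1,983,400.00.
Net income = €1,983,400.00 × (1 − 0.17) = €1,646,222.00.
EPS = €1,646,222.00 ÷ 520,000 = €3.17.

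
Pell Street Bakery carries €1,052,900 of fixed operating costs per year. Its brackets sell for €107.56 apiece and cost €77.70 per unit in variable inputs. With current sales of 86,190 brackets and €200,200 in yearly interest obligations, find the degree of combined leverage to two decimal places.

Total contribution margin = 86,190 × €29.86 = €2,573,633.40.
Operating income = contribution − fixed costs = €2,573,633.40 − €1,052,900 = €1,520,733.40. Interest = €200,200.00.
DOL = €2,573,633.40 ÷ €1,520,733.40 = 1.6924; DFL = €1,520,733.40 ÷ €1,320,533.40 = 1.1516.
Combined leverage = 1.6924 × 1.1516 = 1.9490.

1.95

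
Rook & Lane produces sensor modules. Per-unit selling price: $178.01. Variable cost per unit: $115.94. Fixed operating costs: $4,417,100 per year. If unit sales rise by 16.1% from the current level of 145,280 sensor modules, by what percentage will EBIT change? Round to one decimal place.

Total contribution margin = 145,280 × $62.07 = $9,017,529.60.
Operating income = contribution − fixed costs = $9,017,529.60 − $4,417,100 = $4,600,429.60.
DOL = contribution ÷ EBIT = $9,017,529.60 ÷ $4,600,429.60 = 1.9601.
So EBIT moves 1.9601 × (+16.1%) = +31.6%.

+31.6%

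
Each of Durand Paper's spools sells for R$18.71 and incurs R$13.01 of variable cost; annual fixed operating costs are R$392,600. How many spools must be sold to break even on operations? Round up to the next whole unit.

68,878 spools

Unit CM = price − variable cost = R$18.71 − R$13.01 = R$5.70.
Units to break even: R$392,600 ÷ R$5.70 = 68,877.19, rounded up to 68,878.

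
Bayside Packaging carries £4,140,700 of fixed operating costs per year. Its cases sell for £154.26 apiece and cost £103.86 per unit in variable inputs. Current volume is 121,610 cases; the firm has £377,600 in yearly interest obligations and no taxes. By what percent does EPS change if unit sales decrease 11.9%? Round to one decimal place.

-45.3%

At 121,610 units, contribution = 121,610 × £50.40 = £6,129,144.00.
Subtracting fixed costs: EBIT = £6,129,144.00 − £4,140,700 = £1,988,444.00.
After interest of £377,600.00, pre-tax earnings = £1,610,844.00.
Degree of combined leverage = contribution ÷ (EBIT − I) = £6,129,144.00 ÷ £1,610,844.00 = 3.8049.
EPS therefore changes by 3.8049 × (-11.9%) = -45.3%.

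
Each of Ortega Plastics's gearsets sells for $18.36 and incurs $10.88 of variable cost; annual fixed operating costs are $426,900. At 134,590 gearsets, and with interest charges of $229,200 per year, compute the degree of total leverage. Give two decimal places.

2.87

Total contribution margin = 134,590 × $7.48 = $1,006,733.20.
Operating income = contribution − fixed costs = $1,006,733.20 − $426,900 = $579,833.20. Interest = $229,200.00.
DOL = $1,006,733.20 ÷ $579,833.20 = 1.7362; DFL = $579,833.20 ÷ $350,633.20 = 1.6537.
DCL = DOL × DFL = 1.7362 × 1.6537 = 2.8712.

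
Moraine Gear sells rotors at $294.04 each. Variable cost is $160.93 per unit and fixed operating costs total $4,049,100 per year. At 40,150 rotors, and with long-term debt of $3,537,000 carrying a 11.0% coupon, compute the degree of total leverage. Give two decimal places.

Contribution at this volume is 40,150 × $133.11 = $5,344,366.50.
Operating income = contribution − fixed costs = $5,344,366.50 − $4,049,100 = $1,295,266.50. Interest = $389,070.00.
DOL = $5,344,366.50 ÷ $1,295,266.50 = 4.1261; DFL = $1,295,266.50 ÷ $906,196.50 = 1.4293.
DCL = DOL × DFL = 4.1261 × 1.4293 = 5.8974.

5.90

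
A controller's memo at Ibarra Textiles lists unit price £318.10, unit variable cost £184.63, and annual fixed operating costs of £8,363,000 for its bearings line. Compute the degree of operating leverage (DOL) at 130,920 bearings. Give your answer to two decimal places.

At 130,920 units, contribution = 130,920 × £133.47 = £17,473,892.40.
Operating income = contribution − fixed costs = £17,473,892.40 − £8,363,000 = £9,110,892.40.
Degree of operating leverage = £17,473,892.40 / £9,110,892.40 = 1.9179.

1.92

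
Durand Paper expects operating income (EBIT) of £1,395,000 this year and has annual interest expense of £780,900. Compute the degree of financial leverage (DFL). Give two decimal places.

2.27

Annual interest charges come to £780,900.00.
Degree of financial leverage = EBIT / (EBIT − interest) = £1,395,000 / £614,100.00 = 2.2716.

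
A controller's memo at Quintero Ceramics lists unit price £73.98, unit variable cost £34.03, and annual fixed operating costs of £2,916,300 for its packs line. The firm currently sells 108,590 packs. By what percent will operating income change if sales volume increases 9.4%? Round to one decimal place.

Contribution at this volume is 108,590 × £39.95 = £4,338,170.50.
Subtracting fixed costs: EBIT = £4,338,170.50 − £2,916,300 = £1,421,870.50.
DOL = contribution ÷ EBIT = £4,338,170.50 ÷ £1,421,870.50 = 3.0510.
%ΔEBIT = DOL × %ΔSales = 3.0510 × +9.4% = +28.7%.

+28.7%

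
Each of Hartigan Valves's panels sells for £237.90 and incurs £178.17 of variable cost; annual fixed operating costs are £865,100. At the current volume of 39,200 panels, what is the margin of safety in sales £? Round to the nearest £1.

£5,880,053

Unit CM = price − variable cost = £237.90 − £178.17 = £59.73. Break-even units = £865,100 ÷ £59.73 = 14,483.51; break-even revenue = 14,483.51 × £237.90 = £3,445,626.82.
Actual sales revenue = 39,200 × £237.90 = £9,325,680.00.
Margin of safety = £9,325,680.00 − £3,445,626.82 = £5,880,053.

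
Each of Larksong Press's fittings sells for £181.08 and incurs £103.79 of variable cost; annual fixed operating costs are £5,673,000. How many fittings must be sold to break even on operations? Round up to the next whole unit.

Unit CM = price − variable cost = £181.08 − £103.79 = £77.29.
Break-even Q = £5,673,000 / £77.29 = 73,398.89 → 73,399 fittings.

73,399 fittings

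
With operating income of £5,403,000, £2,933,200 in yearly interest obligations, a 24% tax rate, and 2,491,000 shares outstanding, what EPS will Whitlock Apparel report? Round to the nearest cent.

Interest = £2,933,200.00, so EBT = £5,403,000 − £2,933,200.00 = £2,469,800.00.
After tax at 24%: net income = £2,469,800.00 × 0.76 = £1,877,048.00.
Per share: £1,877,048.00 / 2,491,000 shares = £0.75.

£0.75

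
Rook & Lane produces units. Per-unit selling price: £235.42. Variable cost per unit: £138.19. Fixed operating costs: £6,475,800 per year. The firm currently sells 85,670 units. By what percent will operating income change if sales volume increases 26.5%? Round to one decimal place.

Total contribution margin = 85,670 × £97.23 = £8,329,694.10.
Subtracting fixed costs: EBIT = £8,329,694.10 − £6,475,800 = £1,853,894.10.
Degree of operating leverage = £8,329,694.10 / £1,853,894.10 = 4.4931.
So EBIT moves 4.4931 × (+26.5%) = +119.1%.

+119.1%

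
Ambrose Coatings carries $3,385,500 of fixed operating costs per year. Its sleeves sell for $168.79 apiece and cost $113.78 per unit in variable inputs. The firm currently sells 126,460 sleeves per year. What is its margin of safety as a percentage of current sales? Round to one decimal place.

51.3%

Contribution margin per unit = $168.79 − $113.78 = $55.01. Break-even units = $3,385,500 ÷ $55.01 = 61,543.36; break-even revenue = 61,543.36 × $168.79 = $10,387,903.02.
Current sales = 126,460 × $168.79 = $21,345,183.40.
Margin of safety = ($21,345,183.40 − $10,387,903.02) ÷ $21,345,183.40 = 51.3%.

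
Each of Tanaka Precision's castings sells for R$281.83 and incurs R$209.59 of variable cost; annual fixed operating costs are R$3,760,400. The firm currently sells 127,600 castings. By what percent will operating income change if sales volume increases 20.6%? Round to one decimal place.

+34.8%

Total contribution margin = 127,600 × R$72.24 = R$9,217,824.00.
Operating income = contribution − fixed costs = R$9,217,824.00 − R$3,760,400 = R$5,457,424.00.
Degree of operating leverage = R$9,217,824.00 / R$5,457,424.00 = 1.6890.
%ΔEBIT = DOL × %ΔSales = 1.6890 × +20.6% = +34.8%.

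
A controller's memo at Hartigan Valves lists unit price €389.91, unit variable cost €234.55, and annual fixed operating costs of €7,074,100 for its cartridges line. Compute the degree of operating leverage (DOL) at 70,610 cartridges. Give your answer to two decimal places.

At 70,610 units, contribution = 70,610 × €155.36 = €10,969,969.60.
EBIT = €10,969,969.60 − €7,074,100 = €3,895,869.60.
Degree of operating leverage = €10,969,969.60 / €3,895,869.60 = 2.8158.

2.82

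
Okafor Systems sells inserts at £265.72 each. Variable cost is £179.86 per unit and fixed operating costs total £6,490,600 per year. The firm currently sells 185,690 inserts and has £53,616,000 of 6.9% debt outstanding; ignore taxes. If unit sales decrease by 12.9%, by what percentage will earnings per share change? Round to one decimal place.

-35.7%

At 185,690 units, contribution = 185,690 × £85.86 = £15,943,343.40.
Operating income = contribution − fixed costs = £15,943,343.40 − £6,490,600 = £9,452,743.40.
Interest = £3,699,504.00, so EBIT − I = £5,753,239.40.
Degree of combined leverage = contribution ÷ (EBIT − I) = £15,943,343.40 ÷ £5,753,239.40 = 2.7712.
EPS therefore changes by 2.7712 × (-12.9%) = -35.7%.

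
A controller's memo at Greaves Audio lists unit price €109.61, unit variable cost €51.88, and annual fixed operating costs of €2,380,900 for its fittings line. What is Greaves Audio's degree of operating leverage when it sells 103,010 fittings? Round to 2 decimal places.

Total contribution margin = 103,010 × €57.73 = €5,946,767.30.
Subtracting fixed costs: EBIT = €5,946,767.30 − €2,380,900 = €3,565,867.30.
So DOL = total CM / EBIT = €5,946,767.30 / €3,565,867.30 = 1.6677.

1.67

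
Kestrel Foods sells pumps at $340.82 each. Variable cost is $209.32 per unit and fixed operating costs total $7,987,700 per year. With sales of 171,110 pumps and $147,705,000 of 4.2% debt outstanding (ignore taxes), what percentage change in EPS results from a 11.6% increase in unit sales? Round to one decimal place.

+31.4%

Total contribution margin = 171,110 × $131.50 = $22,500,965.00.
EBIT = $22,500,965.00 − $7,987,700 = $14,513,265.00.
Interest = $6,203,610.00, so EBIT − I = $8,309,655.00.
DCL = total CM / (EBIT − I) = $22,500,965.00 / $8,309,655.00 = 2.7078.
EPS therefore changes by 2.7078 × (+11.6%) = +31.4%.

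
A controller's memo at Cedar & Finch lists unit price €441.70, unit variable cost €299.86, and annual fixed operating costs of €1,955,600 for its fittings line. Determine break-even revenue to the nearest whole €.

CM per unit = €441.70 − €299.86 = €141.84; CM ratio = €141.84 / €441.70 = 0.3211.
Break-even revenue = fixed costs × price ÷ CM = €1,955,600 × €441.70 ÷ €141.84 = €6,089,880.

€6,089,880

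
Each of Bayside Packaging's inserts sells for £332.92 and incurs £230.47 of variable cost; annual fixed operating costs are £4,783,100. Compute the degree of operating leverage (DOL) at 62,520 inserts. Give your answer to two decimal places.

Total contribution margin = 62,520 × £102.45 = £6,405,174.00.
EBIT = £6,405,174.00 − £4,783,100 = £1,622,074.00.
DOL = contribution ÷ EBIT = £6,405,174.00 ÷ £1,622,074.00 = 3.9488.

3.95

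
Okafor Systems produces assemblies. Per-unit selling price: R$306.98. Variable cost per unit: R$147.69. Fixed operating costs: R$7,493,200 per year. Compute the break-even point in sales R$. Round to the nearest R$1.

Contribution margin per unit = R$306.98 − R$147.69 = R$159.29, a CM ratio of R$159.29 ÷ R$306.98 = 0.5189.
Break-even revenue = fixed costs × price ÷ CM = R$7,493,200 × R$306.98 ÷ R$159.29 = R$14,440,722.

R$14,440,722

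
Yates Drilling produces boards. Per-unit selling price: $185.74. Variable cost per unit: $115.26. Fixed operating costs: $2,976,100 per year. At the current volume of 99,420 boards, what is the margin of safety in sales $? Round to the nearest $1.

$10,623,183

Each unit contributes $185.74 − $115.26 = $70.48. Break-even units = $2,976,100 ÷ $70.48 = 42,226.16; break-even revenue = 42,226.16 × $185.74 = $7,843,087.60.
Current sales = 99,420 × $185.74 = $18,466,270.80.
Margin of safety = $18,466,270.80 − $7,843,087.60 = $10,623,183.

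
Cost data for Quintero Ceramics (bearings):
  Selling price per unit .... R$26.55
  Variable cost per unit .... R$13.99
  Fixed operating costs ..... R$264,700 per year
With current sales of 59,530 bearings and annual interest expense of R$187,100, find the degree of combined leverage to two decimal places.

2.53

Total contribution margin = 59,530 × R$12.56 = R$747,696.80.
Operating income = contribution − fixed costs = R$747,696.80 − R$264,700 = R$482,996.80. Interest = R$187,100.00.
DOL = R$747,696.80 ÷ R$482,996.80 = 1.5480; DFL = R$482,996.80 ÷ R$295,896.80 = 1.6323.
DCL = DOL × DFL = 1.5480 × 1.6323 = 2.5268.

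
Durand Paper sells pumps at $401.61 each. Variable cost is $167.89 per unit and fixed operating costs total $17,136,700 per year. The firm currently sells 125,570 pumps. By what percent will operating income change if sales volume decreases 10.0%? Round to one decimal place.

At 125,570 units, contribution = 125,570 × $233.72 = $29,348,220.40.
EBIT = $29,348,220.40 − $17,136,700 = $12,211,520.40.
So DOL = total CM / EBIT = $29,348,220.40 / $12,211,520.40 = 2.4033.
So EBIT moves 2.4033 × (-10.0%) = -24.0%.

-24.0%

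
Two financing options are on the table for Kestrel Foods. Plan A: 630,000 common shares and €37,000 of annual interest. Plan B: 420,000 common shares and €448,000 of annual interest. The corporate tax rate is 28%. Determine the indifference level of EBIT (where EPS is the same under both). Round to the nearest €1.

Set EPS_A = EPS_B: (EBIT − €37,000)(1 − 0.28) ÷ 630,000 = (EBIT − €448,000)(1 − 0.28) ÷ 420,000.
Cancelling (1 − t) and cross-multiplying: 420,000·(EBIT − 37,000) = 630,000·(EBIT − 448,000).
Solving, EBIT = (448,000·630,000 − 37,000·420,000) / (630,000 − 420,000) = 266,700,000,000 / 210,000 = 1,270,000.00.

€1,270,000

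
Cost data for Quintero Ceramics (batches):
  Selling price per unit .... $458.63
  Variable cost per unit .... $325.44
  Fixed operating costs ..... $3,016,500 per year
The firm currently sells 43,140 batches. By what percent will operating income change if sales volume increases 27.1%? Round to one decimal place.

+57.1%

Contribution at this volume is 43,140 × $133.19 = $5,745,816.60.
Operating income = contribution − fixed costs = $5,745,816.60 − $3,016,500 = $2,729,316.60.
So DOL = total CM / EBIT = $5,745,816.60 / $2,729,316.60 = 2.1052.
So EBIT moves 2.1052 × (+27.1%) = +57.1%.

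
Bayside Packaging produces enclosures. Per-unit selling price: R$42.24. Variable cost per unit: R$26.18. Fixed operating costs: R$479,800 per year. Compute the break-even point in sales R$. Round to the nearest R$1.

R$1,261,940

CM per unit = R$42.24 − R$26.18 = R$16.06; CM ratio = R$16.06 / R$42.24 = 0.3802.
Break-even sales = FC ÷ CM ratio = R$479,800 × R$42.24 / R$16.06 = R$1,261,940.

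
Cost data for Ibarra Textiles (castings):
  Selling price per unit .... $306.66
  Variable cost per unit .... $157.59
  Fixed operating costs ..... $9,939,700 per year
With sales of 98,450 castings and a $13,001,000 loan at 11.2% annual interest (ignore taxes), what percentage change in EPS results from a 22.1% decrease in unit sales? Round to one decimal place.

Total contribution margin = 98,450 × $149.07 = $14,675,941.50.
Subtracting fixed costs: EBIT = $14,675,941.50 − $9,939,700 = $4,736,241.50.
Interest = $1,456,112.00, so EBIT − I = $3,280,129.50.
Degree of combined leverage = contribution ÷ (EBIT − I) = $14,675,941.50 ÷ $3,280,129.50 = 4.4742.
%ΔEPS = DCL × %ΔSales = 4.4742 × -22.1% = -98.9%.

-98.9%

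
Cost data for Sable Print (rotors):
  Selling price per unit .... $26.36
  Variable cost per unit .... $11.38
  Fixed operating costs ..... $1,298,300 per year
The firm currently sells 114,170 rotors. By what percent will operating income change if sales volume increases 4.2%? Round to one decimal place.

Contribution at this volume is 114,170 × $14.98 = $1,710,266.60.
Operating income = contribution − fixed costs = $1,710,266.60 − $1,298,300 = $411,966.60.
So DOL = total CM / EBIT = $1,710,266.60 / $411,966.60 = 4.1515.
%ΔEBIT = DOL × %ΔSales = 4.1515 × +4.2% = +17.4%.

+17.4%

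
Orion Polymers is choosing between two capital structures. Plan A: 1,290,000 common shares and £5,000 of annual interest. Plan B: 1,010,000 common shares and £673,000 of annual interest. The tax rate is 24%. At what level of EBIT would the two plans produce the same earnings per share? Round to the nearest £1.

£3,082,571

At indifference, (EBIT − 5,000)(1 − t)/1,290,000 = (EBIT − 673,000)(1 − t)/1,010,000.
The (1 − t) factor cancels: (EBIT − 5,000) × 1,010,000 = (EBIT − 673,000) × 1,290,000.
EBIT × (1,290,000 − 1,010,000) = 673,000 × 1,290,000 − 5,000 × 1,010,000 = 863,120,000,000, so EBIT = 863,120,000,000 ÷ 280,000 = 3,082,571.43.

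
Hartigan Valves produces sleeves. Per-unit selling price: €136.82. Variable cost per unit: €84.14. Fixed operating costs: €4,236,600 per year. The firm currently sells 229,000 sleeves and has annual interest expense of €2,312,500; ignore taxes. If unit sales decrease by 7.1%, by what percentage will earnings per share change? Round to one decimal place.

-15.5%

Contribution at this volume is 229,000 × €52.68 = €12,063,720.00.
EBIT = €12,063,720.00 − €4,236,600 = €7,827,120.00.
After interest of €2,312,500.00, pre-tax earnings = €5,514,620.00.
Degree of combined leverage = contribution ÷ (EBIT − I) = €12,063,720.00 ÷ €5,514,620.00 = 2.1876.
%ΔEPS = DCL × %ΔSales = 2.1876 × -7.1% = -15.5%.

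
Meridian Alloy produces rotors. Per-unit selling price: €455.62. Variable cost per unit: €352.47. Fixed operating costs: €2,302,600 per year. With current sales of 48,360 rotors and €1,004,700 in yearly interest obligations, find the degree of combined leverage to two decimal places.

Contribution at this volume is 48,360 × €103.15 = €4,988,334.00.
Operating income = contribution − fixed costs = €4,988,334.00 − €2,302,600 = €2,685,734.00. Interest = €1,004,700.00, so EBIT − I = €1,681,034.00.
DCL = contribution ÷ (EBIT − I) = €4,988,334.00 ÷ €1,681,034.00 = 2.9674.

2.97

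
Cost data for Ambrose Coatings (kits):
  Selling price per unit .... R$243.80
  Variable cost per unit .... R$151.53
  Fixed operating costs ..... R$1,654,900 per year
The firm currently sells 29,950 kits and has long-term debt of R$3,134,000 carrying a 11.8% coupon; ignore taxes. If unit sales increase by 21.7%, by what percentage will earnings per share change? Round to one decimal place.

Total contribution margin = 29,950 × R$92.27 = R$2,763,486.50.
EBIT = R$2,763,486.50 − R$1,654,900 = R$1,108,586.50.
Interest = R$369,812.00, so EBIT − I = R$738,774.50.
DCL = total CM / (EBIT − I) = R$2,763,486.50 / R$738,774.50 = 3.7406.
EPS therefore changes by 3.7406 × (+21.7%) = +81.2%.

+81.2%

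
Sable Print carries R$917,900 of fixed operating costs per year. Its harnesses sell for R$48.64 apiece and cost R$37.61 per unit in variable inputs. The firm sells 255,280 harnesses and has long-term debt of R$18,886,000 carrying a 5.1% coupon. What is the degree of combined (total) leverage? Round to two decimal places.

3.01

Contribution at this volume is 255,280 × R$11.03 = R$2,815,738.40.
Operating income = contribution − fixed costs = R$2,815,738.40 − R$917,900 = R$1,897,838.40. Interest = R$963,186.00.
DOL = R$2,815,738.40 ÷ R$1,897,838.40 = 1.4837; DFL = R$1,897,838.40 ÷ R$934,652.40 = 2.0305.
Combined leverage = 1.4837 × 2.0305 = 3.0127.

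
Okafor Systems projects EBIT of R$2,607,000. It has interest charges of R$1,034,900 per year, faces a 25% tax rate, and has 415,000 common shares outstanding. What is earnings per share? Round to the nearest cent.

R$2.84

Pre-tax income = R$2,607,000 − R$1,034,900.00 = R$1,572,100.00.
After tax at 25%: net income = R$1,572,100.00 × 0.75 = R$1,179,075.00.
EPS = R$1,179,075.00 ÷ 415,000 = R$2.84.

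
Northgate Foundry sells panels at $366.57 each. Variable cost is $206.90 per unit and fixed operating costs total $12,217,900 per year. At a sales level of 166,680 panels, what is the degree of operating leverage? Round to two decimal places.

1.85

At 166,680 units, contribution = 166,680 × $159.67 = $26,613,795.60.
Subtracting fixed costs: EBIT = $26,613,795.60 − $12,217,900 = $14,395,895.60.
Degree of operating leverage = $26,613,795.60 / $14,395,895.60 = 1.8487.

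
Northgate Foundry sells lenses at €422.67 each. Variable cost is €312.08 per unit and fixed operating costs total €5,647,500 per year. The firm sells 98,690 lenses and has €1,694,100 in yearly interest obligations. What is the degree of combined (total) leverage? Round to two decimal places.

Contribution at this volume is 98,690 × €110.59 = €10,914,127.10.
Operating income = contribution − fixed costs = €10,914,127.10 − €5,647,500 = €5,266,627.10. Interest = €1,694,100.00.
DOL = €10,914,127.10 ÷ €5,266,627.10 = 2.0723; DFL = €5,266,627.10 ÷ €3,572,527.10 = 1.4742.
DCL = DOL × DFL = 2.0723 × 1.4742 = 3.0550.

3.06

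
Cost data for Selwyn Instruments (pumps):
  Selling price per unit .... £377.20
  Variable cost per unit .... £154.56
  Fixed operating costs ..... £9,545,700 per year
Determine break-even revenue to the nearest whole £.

CM per unit = £377.20 − £154.56 = £222.64; CM ratio = £222.64 / £377.20 = 0.5902.
Break-even sales = FC ÷ CM ratio = £9,545,700 × £377.20 / £222.64 = £16,172,467.

£16,172,467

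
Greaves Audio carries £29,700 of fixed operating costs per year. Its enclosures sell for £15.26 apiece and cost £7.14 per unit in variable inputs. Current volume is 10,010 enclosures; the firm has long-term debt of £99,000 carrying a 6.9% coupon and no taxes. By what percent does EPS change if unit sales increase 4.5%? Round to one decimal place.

+8.2%

At 10,010 units, contribution = 10,010 × £8.12 = £81,281.20.
Operating income = contribution − fixed costs = £81,281.20 − £29,700 = £51,581.20.
After interest of £6,831.00, pre-tax earnings = £44,750.20.
DCL = total CM / (EBIT − I) = £81,281.20 / £44,750.20 = 1.8163.
EPS therefore changes by 1.8163 × (+4.5%) = +8.2%.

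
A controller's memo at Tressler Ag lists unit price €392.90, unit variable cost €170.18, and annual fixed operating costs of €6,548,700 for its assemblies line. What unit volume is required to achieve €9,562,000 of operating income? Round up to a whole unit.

Contribution margin per unit = €392.90 − €170.18 = €222.72.
Need Q such that Q × €222.72 − €6,548,700 = €9,562,000, i.e. Q = €16,110,700 / €222.72 = 72,336.12 → 72,337.

72,337 assemblies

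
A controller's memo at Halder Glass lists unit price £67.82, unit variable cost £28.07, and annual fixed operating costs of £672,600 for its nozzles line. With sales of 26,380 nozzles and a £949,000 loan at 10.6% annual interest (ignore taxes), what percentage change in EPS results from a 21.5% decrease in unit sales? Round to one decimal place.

-81.9%

At 26,380 units, contribution = 26,380 × £39.75 = £1,048,605.00.
Operating income = contribution − fixed costs = £1,048,605.00 − £672,600 = £376,005.00.
Interest = £100,594.00, so EBIT − I = £275,411.00.
DCL = total CM / (EBIT − I) = £1,048,605.00 / £275,411.00 = 3.8074.
EPS therefore changes by 3.8074 × (-21.5%) = -81.9%.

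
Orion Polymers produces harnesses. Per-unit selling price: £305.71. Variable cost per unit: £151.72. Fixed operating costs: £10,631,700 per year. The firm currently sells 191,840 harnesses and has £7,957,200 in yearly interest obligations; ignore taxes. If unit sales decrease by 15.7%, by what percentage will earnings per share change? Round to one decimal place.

-42.3%

Total contribution margin = 191,840 × £153.99 = £29,541,441.60.
EBIT = £29,541,441.60 − £10,631,700 = £18,909,741.60.
Interest = £7,957,200.00, so EBIT − I = £10,952,541.60.
DCL = total CM / (EBIT − I) = £29,541,441.60 / £10,952,541.60 = 2.6972.
%ΔEPS = DCL × %ΔSales = 2.6972 × -15.7% = -42.3%.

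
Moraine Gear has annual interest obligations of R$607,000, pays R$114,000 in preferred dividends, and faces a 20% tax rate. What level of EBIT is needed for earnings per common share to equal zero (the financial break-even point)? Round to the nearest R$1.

Grossing the preferred dividend up to pre-tax terms: R$114,000 / (1 − 0.20) = R$142,500.00.
EPS = 0 when EBIT covers interest plus the pre-tax preferred burden: R$607,000 + R$142,500.00 = R$749,500.00.

R$749,500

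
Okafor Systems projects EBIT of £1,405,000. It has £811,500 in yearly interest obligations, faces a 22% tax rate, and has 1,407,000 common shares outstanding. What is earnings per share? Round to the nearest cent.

£0.33

Interest = £811,500.00, so EBT = £1,405,000 − £811,500.00 = £593,500.00.
Net income = £593,500.00 × (1 − 0.22) = £462,930.00.
Per share: £462,930.00 / 1,407,000 shares = £0.33.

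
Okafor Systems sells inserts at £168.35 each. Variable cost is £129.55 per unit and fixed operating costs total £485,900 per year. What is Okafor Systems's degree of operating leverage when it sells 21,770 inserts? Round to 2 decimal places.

Contribution at this volume is 21,770 × £38.80 = £844,676.00.
Subtracting fixed costs: EBIT = £844,676.00 − £485,900 = £358,776.00.
Degree of operating leverage = £844,676.00 / £358,776.00 = 2.3543.

2.35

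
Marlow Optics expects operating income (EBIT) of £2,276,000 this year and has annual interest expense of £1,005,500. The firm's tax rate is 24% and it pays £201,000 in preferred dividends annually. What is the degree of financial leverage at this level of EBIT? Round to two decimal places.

Annual interest charges come to £1,005,500.00.
Preferred dividends grossed up pre-tax: £201,000 / (1 − 0.24) = £264,473.68.
DFL = EBIT ÷ [EBIT − I − D_p/(1−t)] = £2,276,000 ÷ [£2,276,000 − £1,005,500.00 − £264,473.68] = £2,276,000 ÷ £1,006,026.32 = 2.2624.

2.26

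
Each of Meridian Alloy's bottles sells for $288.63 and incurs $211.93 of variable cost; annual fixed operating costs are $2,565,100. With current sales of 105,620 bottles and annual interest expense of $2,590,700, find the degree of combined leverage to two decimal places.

2.75

Contribution at this volume is 105,620 × $76.70 = $8,101,054.00.
Operating income = contribution − fixed costs = $8,101,054.00 − $2,565,100 = $5,535,954.00. Interest = $2,590,700.00.
DOL = $8,101,054.00 ÷ $5,535,954.00 = 1.4634; DFL = $5,535,954.00 ÷ $2,945,254.00 = 1.8796.
DCL = DOL × DFL = 1.4634 × 1.8796 = 2.7506.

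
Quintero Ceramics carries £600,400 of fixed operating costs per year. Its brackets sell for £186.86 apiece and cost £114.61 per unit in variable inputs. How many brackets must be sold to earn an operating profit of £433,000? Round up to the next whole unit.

14,304 brackets

Each unit contributes £186.86 − £114.61 = £72.25.
Units = (FC + target) / CM = (£600,400 + £433,000) / £72.25 = 14,303.11, so 14,304 brackets.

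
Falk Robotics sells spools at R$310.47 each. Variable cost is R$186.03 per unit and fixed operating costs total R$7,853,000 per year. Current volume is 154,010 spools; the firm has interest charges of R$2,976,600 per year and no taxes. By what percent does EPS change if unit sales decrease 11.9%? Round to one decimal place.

Total contribution margin = 154,010 × R$124.44 = R$19,165,004.40.
Operating income = contribution − fixed costs = R$19,165,004.40 − R$7,853,000 = R$11,312,004.40.
After interest of R$2,976,600.00, pre-tax earnings = R$8,335,404.40.
Degree of combined leverage = contribution ÷ (EBIT − I) = R$19,165,004.40 ÷ R$8,335,404.40 = 2.2992.
EPS therefore changes by 2.2992 × (-11.9%) = -27.4%.

-27.4%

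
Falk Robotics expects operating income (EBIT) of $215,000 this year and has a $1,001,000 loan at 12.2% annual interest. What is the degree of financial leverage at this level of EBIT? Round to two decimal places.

2.31

Annual interest charges come to $122,122.00.
DFL = EBIT ÷ (EBIT − I) = $215,000 ÷ ($215,000 − $122,122.00) = $215,000 ÷ $92,878.00 = 2.3149.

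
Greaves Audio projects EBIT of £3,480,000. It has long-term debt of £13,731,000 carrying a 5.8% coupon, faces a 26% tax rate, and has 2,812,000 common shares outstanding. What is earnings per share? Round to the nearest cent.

Interest = £796,398.00, so EBT = £3,480,000 − £796,398.00 = £2,683,602.00.
Net income = £2,683,602.00 × (1 − 0.26) = £1,985,865.48.
Per share: £1,985,865.48 / 2,812,000 shares = £0.71.

£0.71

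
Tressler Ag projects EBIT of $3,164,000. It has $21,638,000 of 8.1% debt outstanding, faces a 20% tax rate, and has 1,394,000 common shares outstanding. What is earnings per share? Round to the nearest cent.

$0.81

Interest = $1,752,678.00, so EBT = $3,164,000 − $1,752,678.00 = $1,411,322.00.
After tax at 20%: net income = $1,411,322.00 × 0.80 = $1,129,057.60.
EPS = $1,129,057.60 ÷ 1,394,000 = $0.81.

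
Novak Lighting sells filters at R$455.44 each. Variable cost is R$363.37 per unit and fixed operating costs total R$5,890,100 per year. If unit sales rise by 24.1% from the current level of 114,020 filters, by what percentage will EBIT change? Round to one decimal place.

Contribution at this volume is 114,020 × R$92.07 = R$10,497,821.40.
EBIT = R$10,497,821.40 − R$5,890,100 = R$4,607,721.40.
DOL = contribution ÷ EBIT = R$10,497,821.40 ÷ R$4,607,721.40 = 2.2783.
So EBIT moves 2.2783 × (+24.1%) = +54.9%.

+54.9%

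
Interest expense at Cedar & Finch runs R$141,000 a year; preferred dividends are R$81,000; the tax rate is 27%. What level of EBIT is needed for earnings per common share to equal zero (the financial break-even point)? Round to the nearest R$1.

R$251,959

Preferred dividends are paid after tax, so their pre-tax equivalent is R$81,000 ÷ (1 − 0.27) = R$110,958.90.
Financial break-even EBIT = interest + D_p ÷ (1 − t) = R$141,000 + R$110,958.90 = R$251,958.90.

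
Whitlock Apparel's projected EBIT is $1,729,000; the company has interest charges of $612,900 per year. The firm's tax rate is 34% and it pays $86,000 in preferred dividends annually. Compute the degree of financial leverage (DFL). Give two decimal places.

1.75

Interest = $612,900.00.
Pre-tax preferred-dividend burden = $86,000 ÷ (1 − 0.34) = $130,303.03.
DFL = EBIT ÷ [EBIT − I − D_p/(1−t)] = $1,729,000 ÷ [$1,729,000 − $612,900.00 − $130,303.03] = $1,729,000 ÷ $985,796.97 = 1.7539.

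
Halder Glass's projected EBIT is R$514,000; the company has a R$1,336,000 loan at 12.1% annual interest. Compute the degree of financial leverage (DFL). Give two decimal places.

Annual interest charges come to R$161,656.00.
DFL = EBIT ÷ (EBIT − I) = R$514,000 ÷ (R$514,000 − R$161,656.00) = R$514,000 ÷ R$352,344.00 = 1.4588.

1.46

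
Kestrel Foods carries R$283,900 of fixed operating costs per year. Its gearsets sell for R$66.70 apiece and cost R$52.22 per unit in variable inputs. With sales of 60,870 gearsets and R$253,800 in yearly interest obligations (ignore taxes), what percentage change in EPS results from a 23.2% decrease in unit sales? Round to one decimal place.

Contribution at this volume is 60,870 × R$14.48 = R$881,397.60.
EBIT = R$881,397.60 − R$283,900 = R$597,497.60.
After interest of R$253,800.00, pre-tax earnings = R$343,697.60.
DCL = total CM / (EBIT − I) = R$881,397.60 / R$343,697.60 = 2.5645.
EPS therefore changes by 2.5645 × (-23.2%) = -59.5%.

-59.5%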